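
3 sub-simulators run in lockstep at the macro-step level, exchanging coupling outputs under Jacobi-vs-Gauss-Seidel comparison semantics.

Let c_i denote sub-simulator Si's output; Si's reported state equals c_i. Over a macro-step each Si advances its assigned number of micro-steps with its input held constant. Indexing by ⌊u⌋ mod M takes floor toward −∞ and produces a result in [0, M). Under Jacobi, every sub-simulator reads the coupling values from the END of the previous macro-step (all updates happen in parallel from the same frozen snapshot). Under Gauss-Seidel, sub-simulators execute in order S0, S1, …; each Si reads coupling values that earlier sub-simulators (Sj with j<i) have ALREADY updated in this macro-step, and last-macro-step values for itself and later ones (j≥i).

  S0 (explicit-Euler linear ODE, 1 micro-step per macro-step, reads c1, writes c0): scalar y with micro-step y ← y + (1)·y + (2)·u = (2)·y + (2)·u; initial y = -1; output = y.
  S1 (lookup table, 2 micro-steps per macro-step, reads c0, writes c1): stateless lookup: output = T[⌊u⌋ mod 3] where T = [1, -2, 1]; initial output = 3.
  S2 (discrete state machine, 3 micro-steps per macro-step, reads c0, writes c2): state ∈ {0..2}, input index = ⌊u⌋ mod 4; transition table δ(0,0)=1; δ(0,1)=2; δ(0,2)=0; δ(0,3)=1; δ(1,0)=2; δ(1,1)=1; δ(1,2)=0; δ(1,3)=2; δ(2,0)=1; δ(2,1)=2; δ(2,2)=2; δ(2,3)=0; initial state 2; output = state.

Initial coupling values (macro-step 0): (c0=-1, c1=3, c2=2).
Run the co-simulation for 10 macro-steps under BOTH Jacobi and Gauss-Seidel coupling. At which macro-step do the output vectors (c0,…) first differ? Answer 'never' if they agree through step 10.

first divergence at macro-step: 1

[Jacobi] macro 1: S0 reads c1=3 → after 1×micro: 4; S1 reads c0=-1 → after 2×micro: 1; S2 reads c0=-1 → after 3×micro: 2 ⇒ (c0=4, c1=1, c2=2)
[Jacobi] macro 2: S0 reads c1=1 → after 1×micro: 10; S1 reads c0=4 → after 2×micro: -2; S2 reads c0=4 → after 3×micro: 1 ⇒ (c0=10, c1=-2, c2=1)
[Jacobi] macro 3: S0 reads c1=-2 → after 1×micro: 16; S1 reads c0=10 → after 2×micro: -2; S2 reads c0=10 → after 3×micro: 0 ⇒ (c0=16, c1=-2, c2=0)
[Jacobi] macro 4: S0 reads c1=-2 → after 1×micro: 28; S1 reads c0=16 → after 2×micro: -2; S2 reads c0=16 → after 3×micro: 1 ⇒ (c0=28, c1=-2, c2=1)
[Jacobi] macro 5: S0 reads c1=-2 → after 1×micro: 52; S1 reads c0=28 → after 2×micro: -2; S2 reads c0=28 → after 3×micro: 2 ⇒ (c0=52, c1=-2, c2=2)
[Jacobi] macro 6: S0 reads c1=-2 → after 1×micro: 100; S1 reads c0=52 → after 2×micro: -2; S2 reads c0=52 → after 3×micro: 1 ⇒ (c0=100, c1=-2, c2=1)
[Jacobi] macro 7: S0 reads c1=-2 → after 1×micro: 196; S1 reads c0=100 → after 2×micro: -2; S2 reads c0=100 → after 3×micro: 2 ⇒ (c0=196, c1=-2, c2=2)
[Jacobi] macro 8: S0 reads c1=-2 → after 1×micro: 388; S1 reads c0=196 → after 2×micro: -2; S2 reads c0=196 → after 3×micro: 1 ⇒ (c0=388, c1=-2, c2=1)
[Jacobi] macro 9: S0 reads c1=-2 → after 1×micro: 772; S1 reads c0=388 → after 2×micro: -2; S2 reads c0=388 → after 3×micro: 2 ⇒ (c0=772, c1=-2, c2=2)
[Jacobi] macro 10: S0 reads c1=-2 → after 1×micro: 1540; S1 reads c0=772 → after 2×micro: -2; S2 reads c0=772 → after 3×micro: 1 ⇒ (c0=1540, c1=-2, c2=1)
[Gauss-Seidel] macro 1: S0 reads c1=3 → after 1×micro: 4; S1 reads c0=4 → after 2×micro: -2; S2 reads c0=4 → after 3×micro: 1 ⇒ (c0=4, c1=-2, c2=1)
[Gauss-Seidel] macro 2: S0 reads c1=-2 → after 1×micro: 4; S1 reads c0=4 → after 2×micro: -2; S2 reads c0=4 → after 3×micro: 2 ⇒ (c0=4, c1=-2, c2=2)
[Gauss-Seidel] macro 3: S0 reads c1=-2 → after 1×micro: 4; S1 reads c0=4 → after 2×micro: -2; S2 reads c0=4 → after 3×micro: 1 ⇒ (c0=4, c1=-2, c2=1)
[Gauss-Seidel] macro 4: S0 reads c1=-2 → after 1×micro: 4; S1 reads c0=4 → after 2×micro: -2; S2 reads c0=4 → after 3×micro: 2 ⇒ (c0=4, c1=-2, c2=2)
[Gauss-Seidel] macro 5: S0 reads c1=-2 → after 1×micro: 4; S1 reads c0=4 → after 2×micro: -2; S2 reads c0=4 → after 3×micro: 1 ⇒ (c0=4, c1=-2, c2=1)
[Gauss-Seidel] macro 6: S0 reads c1=-2 → after 1×micro: 4; S1 reads c0=4 → after 2×micro: -2; S2 reads c0=4 → after 3×micro: 2 ⇒ (c0=4, c1=-2, c2=2)
[Gauss-Seidel] macro 7: S0 reads c1=-2 → after 1×micro: 4; S1 reads c0=4 → after 2×micro: -2; S2 reads c0=4 → after 3×micro: 1 ⇒ (c0=4, c1=-2, c2=1)
[Gauss-Seidel] macro 8: S0 reads c1=-2 → after 1×micro: 4; S1 reads c0=4 → after 2×micro: -2; S2 reads c0=4 → after 3×micro: 2 ⇒ (c0=4, c1=-2, c2=2)
[Gauss-Seidel] macro 9: S0 reads c1=-2 → after 1×micro: 4; S1 reads c0=4 → after 2×micro: -2; S2 reads c0=4 → after 3×micro: 1 ⇒ (c0=4, c1=-2, c2=1)
[Gauss-Seidel] macro 10: S0 reads c1=-2 → after 1×micro: 4; S1 reads c0=4 → after 2×micro: -2; S2 reads c0=4 → after 3×micro: 2 ⇒ (c0=4, c1=-2, c2=2)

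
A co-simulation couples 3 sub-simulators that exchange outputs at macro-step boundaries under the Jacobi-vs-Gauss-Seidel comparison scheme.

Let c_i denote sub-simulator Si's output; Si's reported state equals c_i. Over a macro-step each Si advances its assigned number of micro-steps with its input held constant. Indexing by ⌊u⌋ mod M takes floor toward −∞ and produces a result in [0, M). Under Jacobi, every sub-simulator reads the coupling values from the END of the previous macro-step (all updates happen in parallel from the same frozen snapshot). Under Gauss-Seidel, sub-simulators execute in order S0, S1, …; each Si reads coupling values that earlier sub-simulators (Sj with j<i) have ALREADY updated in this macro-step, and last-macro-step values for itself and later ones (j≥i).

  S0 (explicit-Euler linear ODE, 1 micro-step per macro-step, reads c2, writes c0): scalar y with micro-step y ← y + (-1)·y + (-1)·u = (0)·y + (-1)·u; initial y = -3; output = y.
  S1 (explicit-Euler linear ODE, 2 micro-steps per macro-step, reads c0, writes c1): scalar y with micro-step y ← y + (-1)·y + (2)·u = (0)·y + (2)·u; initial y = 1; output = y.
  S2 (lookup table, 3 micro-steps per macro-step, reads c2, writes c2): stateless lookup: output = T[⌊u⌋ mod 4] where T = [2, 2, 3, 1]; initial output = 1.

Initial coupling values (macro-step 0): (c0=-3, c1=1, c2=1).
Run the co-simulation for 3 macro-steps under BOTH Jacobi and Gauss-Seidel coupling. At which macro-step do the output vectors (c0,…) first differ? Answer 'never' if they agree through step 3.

first divergence at macro-step: 1

[Jacobi] macro 1: S0 reads c2=1 → after 1×micro: -1; S1 reads c0=-3 → after 2×micro: -6; S2 reads c2=1 → after 3×micro: 2 ⇒ (c0=-1, c1=-6, c2=2)
[Jacobi] macro 2: S0 reads c2=2 → after 1×micro: -2; S1 reads c0=-1 → after 2×micro: -2; S2 reads c2=2 → after 3×micro: 3 ⇒ (c0=-2, c1=-2, c2=3)
[Jacobi] macro 3: S0 reads c2=3 → after 1×micro: -3; S1 reads c0=-2 → after 2×micro: -4; S2 reads c2=3 → after 3×micro: 1 ⇒ (c0=-3, c1=-4, c2=1)
[Gauss-Seidel] macro 1: S0 reads c2=1 → after 1×micro: -1; S1 reads c0=-1 → after 2×micro: -2; S2 reads c2=1 → after 3×micro: 2 ⇒ (c0=-1, c1=-2, c2=2)
[Gauss-Seidel] macro 2: S0 reads c2=2 → after 1×micro: -2; S1 reads c0=-2 → after 2×micro: -4; S2 reads c2=2 → after 3×micro: 3 ⇒ (c0=-2, c1=-4, c2=3)
[Gauss-Seidel] macro 3: S0 reads c2=3 → after 1×micro: -3; S1 reads c0=-3 → after 2×micro: -6; S2 reads c2=3 → after 3×micro: 1 ⇒ (c0=-3, c1=-6, c2=1)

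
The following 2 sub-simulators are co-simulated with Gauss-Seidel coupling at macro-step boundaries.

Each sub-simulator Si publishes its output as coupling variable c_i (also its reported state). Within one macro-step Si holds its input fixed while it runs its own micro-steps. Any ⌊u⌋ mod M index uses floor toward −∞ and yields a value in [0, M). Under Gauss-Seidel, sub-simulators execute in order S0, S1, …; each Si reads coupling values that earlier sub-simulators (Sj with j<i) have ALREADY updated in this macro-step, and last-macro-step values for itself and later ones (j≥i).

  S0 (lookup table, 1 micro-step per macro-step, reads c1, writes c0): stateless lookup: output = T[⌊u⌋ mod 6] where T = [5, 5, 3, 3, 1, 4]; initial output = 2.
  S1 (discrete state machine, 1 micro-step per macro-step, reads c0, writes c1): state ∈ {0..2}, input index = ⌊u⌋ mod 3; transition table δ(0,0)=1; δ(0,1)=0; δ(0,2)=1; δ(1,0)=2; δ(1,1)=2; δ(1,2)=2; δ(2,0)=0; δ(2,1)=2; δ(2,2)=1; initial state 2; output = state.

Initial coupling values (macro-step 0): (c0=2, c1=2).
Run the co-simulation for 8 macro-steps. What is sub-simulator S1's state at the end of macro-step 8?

macro 1: S0 reads c1=2 → after 1×micro: 3; S1 reads c0=3 → after 1×micro: 0 ⇒ (c0=3, c1=0)
macro 2: S0 reads c1=0 → after 1×micro: 5; S1 reads c0=5 → after 1×micro: 1 ⇒ (c0=5, c1=1)
macro 3: S0 reads c1=1 → after 1×micro: 5; S1 reads c0=5 → after 1×micro: 2 ⇒ (c0=5, c1=2)
macro 4: S0 reads c1=2 → after 1×micro: 3; S1 reads c0=3 → after 1×micro: 0 ⇒ (c0=3, c1=0)
macro 5: S0 reads c1=0 → after 1×micro: 5; S1 reads c0=5 → after 1×micro: 1 ⇒ (c0=5, c1=1)
macro 6: S0 reads c1=1 → after 1×micro: 5; S1 reads c0=5 → after 1×micro: 2 ⇒ (c0=5, c1=2)
macro 7: S0 reads c1=2 → after 1×micro: 3; S1 reads c0=3 → after 1×micro: 0 ⇒ (c0=3, c1=0)
macro 8: S0 reads c1=0 → after 1×micro: 5; S1 reads c0=5 → after 1×micro: 1 ⇒ (c0=5, c1=1)

S1 state at macro-step 8 = 1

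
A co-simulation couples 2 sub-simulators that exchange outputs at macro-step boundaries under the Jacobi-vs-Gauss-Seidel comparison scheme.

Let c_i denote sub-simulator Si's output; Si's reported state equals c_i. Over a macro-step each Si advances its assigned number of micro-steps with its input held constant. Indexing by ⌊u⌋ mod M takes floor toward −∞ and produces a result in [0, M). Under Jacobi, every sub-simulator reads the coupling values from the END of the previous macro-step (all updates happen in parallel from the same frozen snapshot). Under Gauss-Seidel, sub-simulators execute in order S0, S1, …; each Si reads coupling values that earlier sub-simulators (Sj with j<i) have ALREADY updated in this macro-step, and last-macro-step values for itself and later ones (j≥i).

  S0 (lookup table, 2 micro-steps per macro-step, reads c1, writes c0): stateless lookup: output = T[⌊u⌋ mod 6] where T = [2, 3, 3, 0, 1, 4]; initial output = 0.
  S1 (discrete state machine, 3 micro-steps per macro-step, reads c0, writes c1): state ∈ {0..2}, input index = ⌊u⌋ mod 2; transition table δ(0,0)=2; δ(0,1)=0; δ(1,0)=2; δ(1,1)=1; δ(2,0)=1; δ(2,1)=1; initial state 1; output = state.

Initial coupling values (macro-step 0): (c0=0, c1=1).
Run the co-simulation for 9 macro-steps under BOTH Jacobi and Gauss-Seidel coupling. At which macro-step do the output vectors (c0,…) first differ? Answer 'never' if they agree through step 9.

[Jacobi] macro 1: S0 reads c1=1 → after 2×micro: 3; S1 reads c0=0 → after 3×micro: 2 ⇒ (c0=3, c1=2)
[Jacobi] macro 2: S0 reads c1=2 → after 2×micro: 3; S1 reads c0=3 → after 3×micro: 1 ⇒ (c0=3, c1=1)
[Jacobi] macro 3: S0 reads c1=1 → after 2×micro: 3; S1 reads c0=3 → after 3×micro: 1 ⇒ (c0=3, c1=1)
[Jacobi] macro 4: S0 reads c1=1 → after 2×micro: 3; S1 reads c0=3 → after 3×micro: 1 ⇒ (c0=3, c1=1)
[Jacobi] macro 5: S0 reads c1=1 → after 2×micro: 3; S1 reads c0=3 → after 3×micro: 1 ⇒ (c0=3, c1=1)
[Jacobi] macro 6: S0 reads c1=1 → after 2×micro: 3; S1 reads c0=3 → after 3×micro: 1 ⇒ (c0=3, c1=1)
[Jacobi] macro 7: S0 reads c1=1 → after 2×micro: 3; S1 reads c0=3 → after 3×micro: 1 ⇒ (c0=3, c1=1)
[Jacobi] macro 8: S0 reads c1=1 → after 2×micro: 3; S1 reads c0=3 → after 3×micro: 1 ⇒ (c0=3, c1=1)
[Jacobi] macro 9: S0 reads c1=1 → after 2×micro: 3; S1 reads c0=3 → after 3×micro: 1 ⇒ (c0=3, c1=1)
[Gauss-Seidel] macro 1: S0 reads c1=1 → after 2×micro: 3; S1 reads c0=3 → after 3×micro: 1 ⇒ (c0=3, c1=1)
[Gauss-Seidel] macro 2: S0 reads c1=1 → after 2×micro: 3; S1 reads c0=3 → after 3×micro: 1 ⇒ (c0=3, c1=1)
[Gauss-Seidel] macro 3: S0 reads c1=1 → after 2×micro: 3; S1 reads c0=3 → after 3×micro: 1 ⇒ (c0=3, c1=1)
[Gauss-Seidel] macro 4: S0 reads c1=1 → after 2×micro: 3; S1 reads c0=3 → after 3×micro: 1 ⇒ (c0=3, c1=1)
[Gauss-Seidel] macro 5: S0 reads c1=1 → after 2×micro: 3; S1 reads c0=3 → after 3×micro: 1 ⇒ (c0=3, c1=1)
[Gauss-Seidel] macro 6: S0 reads c1=1 → after 2×micro: 3; S1 reads c0=3 → after 3×micro: 1 ⇒ (c0=3, c1=1)
[Gauss-Seidel] macro 7: S0 reads c1=1 → after 2×micro: 3; S1 reads c0=3 → after 3×micro: 1 ⇒ (c0=3, c1=1)
[Gauss-Seidel] macro 8: S0 reads c1=1 → after 2×micro: 3; S1 reads c0=3 → after 3×micro: 1 ⇒ (c0=3, c1=1)
[Gauss-Seidel] macro 9: S0 reads c1=1 → after 2×micro: 3; S1 reads c0=3 → after 3×micro: 1 ⇒ (c0=3, c1=1)

first divergence at macro-step: 1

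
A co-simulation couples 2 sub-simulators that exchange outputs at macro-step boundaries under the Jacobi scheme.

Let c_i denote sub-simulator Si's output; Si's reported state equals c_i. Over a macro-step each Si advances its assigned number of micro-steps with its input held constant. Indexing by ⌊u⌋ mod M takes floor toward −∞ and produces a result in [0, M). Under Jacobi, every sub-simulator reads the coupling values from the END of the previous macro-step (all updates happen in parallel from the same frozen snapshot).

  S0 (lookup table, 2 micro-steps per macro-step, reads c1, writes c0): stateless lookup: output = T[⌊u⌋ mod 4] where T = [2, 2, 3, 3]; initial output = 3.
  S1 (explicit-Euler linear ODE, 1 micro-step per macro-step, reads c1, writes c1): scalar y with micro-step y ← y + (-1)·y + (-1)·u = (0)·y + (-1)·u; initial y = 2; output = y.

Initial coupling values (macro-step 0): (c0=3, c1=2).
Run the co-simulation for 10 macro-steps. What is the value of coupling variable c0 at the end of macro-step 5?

c0 at macro-step 5 = 3

macro 1: S0 reads c1=2 → after 2×micro: 3; S1 reads c1=2 → after 1×micro: -2 ⇒ (c0=3, c1=-2)
macro 2: S0 reads c1=-2 → after 2×micro: 3; S1 reads c1=-2 → after 1×micro: 2 ⇒ (c0=3, c1=2)
macro 3: S0 reads c1=2 → after 2×micro: 3; S1 reads c1=2 → after 1×micro: -2 ⇒ (c0=3, c1=-2)
macro 4: S0 reads c1=-2 → after 2×micro: 3; S1 reads c1=-2 → after 1×micro: 2 ⇒ (c0=3, c1=2)
macro 5: S0 reads c1=2 → after 2×micro: 3; S1 reads c1=2 → after 1×micro: -2 ⇒ (c0=3, c1=-2)
macro 6: S0 reads c1=-2 → after 2×micro: 3; S1 reads c1=-2 → after 1×micro: 2 ⇒ (c0=3, c1=2)
macro 7: S0 reads c1=2 → after 2×micro: 3; S1 reads c1=2 → after 1×micro: -2 ⇒ (c0=3, c1=-2)
macro 8: S0 reads c1=-2 → after 2×micro: 3; S1 reads c1=-2 → after 1×micro: 2 ⇒ (c0=3, c1=2)
macro 9: S0 reads c1=2 → after 2×micro: 3; S1 reads c1=2 → after 1×micro: -2 ⇒ (c0=3, c1=-2)
macro 10: S0 reads c1=-2 → after 2×micro: 3; S1 reads c1=-2 → after 1×micro: 2 ⇒ (c0=3, c1=2)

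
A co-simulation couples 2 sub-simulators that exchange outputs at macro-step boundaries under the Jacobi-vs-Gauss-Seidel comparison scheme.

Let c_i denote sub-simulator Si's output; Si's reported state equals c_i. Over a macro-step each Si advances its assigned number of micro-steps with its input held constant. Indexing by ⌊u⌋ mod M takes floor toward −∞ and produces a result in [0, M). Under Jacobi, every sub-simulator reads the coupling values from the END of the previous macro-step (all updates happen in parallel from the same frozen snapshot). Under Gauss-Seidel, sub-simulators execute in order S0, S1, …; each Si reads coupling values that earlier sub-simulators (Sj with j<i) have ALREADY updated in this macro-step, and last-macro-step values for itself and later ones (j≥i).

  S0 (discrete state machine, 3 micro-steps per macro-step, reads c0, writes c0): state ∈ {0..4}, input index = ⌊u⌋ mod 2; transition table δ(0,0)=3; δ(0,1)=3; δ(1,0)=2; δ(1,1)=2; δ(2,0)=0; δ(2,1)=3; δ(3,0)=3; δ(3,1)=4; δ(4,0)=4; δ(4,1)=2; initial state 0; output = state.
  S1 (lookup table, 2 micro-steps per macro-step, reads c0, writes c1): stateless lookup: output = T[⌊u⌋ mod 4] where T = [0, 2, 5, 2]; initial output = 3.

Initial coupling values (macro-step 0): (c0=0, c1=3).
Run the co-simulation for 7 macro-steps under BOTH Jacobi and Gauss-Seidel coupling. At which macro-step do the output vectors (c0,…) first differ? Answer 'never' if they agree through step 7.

[Jacobi] macro 1: S0 reads c0=0 → after 3×micro: 3; S1 reads c0=0 → after 2×micro: 0 ⇒ (c0=3, c1=0)
[Jacobi] macro 2: S0 reads c0=3 → after 3×micro: 3; S1 reads c0=3 → after 2×micro: 2 ⇒ (c0=3, c1=2)
[Jacobi] macro 3: S0 reads c0=3 → after 3×micro: 3; S1 reads c0=3 → after 2×micro: 2 ⇒ (c0=3, c1=2)
[Jacobi] macro 4: S0 reads c0=3 → after 3×micro: 3; S1 reads c0=3 → after 2×micro: 2 ⇒ (c0=3, c1=2)
[Jacobi] macro 5: S0 reads c0=3 → after 3×micro: 3; S1 reads c0=3 → after 2×micro: 2 ⇒ (c0=3, c1=2)
[Jacobi] macro 6: S0 reads c0=3 → after 3×micro: 3; S1 reads c0=3 → after 2×micro: 2 ⇒ (c0=3, c1=2)
[Jacobi] macro 7: S0 reads c0=3 → after 3×micro: 3; S1 reads c0=3 → after 2×micro: 2 ⇒ (c0=3, c1=2)
[Gauss-Seidel] macro 1: S0 reads c0=0 → after 3×micro: 3; S1 reads c0=3 → after 2×micro: 2 ⇒ (c0=3, c1=2)
[Gauss-Seidel] macro 2: S0 reads c0=3 → after 3×micro: 3; S1 reads c0=3 → after 2×micro: 2 ⇒ (c0=3, c1=2)
[Gauss-Seidel] macro 3: S0 reads c0=3 → after 3×micro: 3; S1 reads c0=3 → after 2×micro: 2 ⇒ (c0=3, c1=2)
[Gauss-Seidel] macro 4: S0 reads c0=3 → after 3×micro: 3; S1 reads c0=3 → after 2×micro: 2 ⇒ (c0=3, c1=2)
[Gauss-Seidel] macro 5: S0 reads c0=3 → after 3×micro: 3; S1 reads c0=3 → after 2×micro: 2 ⇒ (c0=3, c1=2)
[Gauss-Seidel] macro 6: S0 reads c0=3 → after 3×micro: 3; S1 reads c0=3 → after 2×micro: 2 ⇒ (c0=3, c1=2)
[Gauss-Seidel] macro 7: S0 reads c0=3 → after 3×micro: 3; S1 reads c0=3 → after 2×micro: 2 ⇒ (c0=3, c1=2)

first divergence at macro-step: 1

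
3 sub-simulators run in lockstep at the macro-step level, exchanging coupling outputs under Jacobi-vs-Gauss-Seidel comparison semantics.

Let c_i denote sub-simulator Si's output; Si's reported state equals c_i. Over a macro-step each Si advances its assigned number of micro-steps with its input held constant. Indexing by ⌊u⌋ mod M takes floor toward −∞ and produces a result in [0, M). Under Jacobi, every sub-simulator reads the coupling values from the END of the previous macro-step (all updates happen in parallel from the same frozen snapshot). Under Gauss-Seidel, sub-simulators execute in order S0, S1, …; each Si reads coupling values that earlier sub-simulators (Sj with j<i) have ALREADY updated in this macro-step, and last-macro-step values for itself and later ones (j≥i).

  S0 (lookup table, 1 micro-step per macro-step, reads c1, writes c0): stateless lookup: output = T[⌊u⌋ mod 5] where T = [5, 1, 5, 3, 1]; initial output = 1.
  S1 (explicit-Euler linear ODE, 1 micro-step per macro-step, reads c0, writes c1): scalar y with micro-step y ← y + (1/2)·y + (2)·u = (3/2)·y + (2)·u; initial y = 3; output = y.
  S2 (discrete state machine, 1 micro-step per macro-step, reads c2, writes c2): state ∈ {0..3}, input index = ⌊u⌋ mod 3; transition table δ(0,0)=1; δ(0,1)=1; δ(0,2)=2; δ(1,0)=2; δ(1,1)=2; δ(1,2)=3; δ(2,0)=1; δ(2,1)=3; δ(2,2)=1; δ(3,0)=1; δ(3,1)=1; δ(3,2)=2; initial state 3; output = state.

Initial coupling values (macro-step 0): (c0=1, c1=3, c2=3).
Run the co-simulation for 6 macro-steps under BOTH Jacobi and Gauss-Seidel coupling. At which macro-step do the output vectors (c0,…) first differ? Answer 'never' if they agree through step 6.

[Jacobi] macro 1: S0 reads c1=3 → after 1×micro: 3; S1 reads c0=1 → after 1×micro: 13/2; S2 reads c2=3 → after 1×micro: 1 ⇒ (c0=3, c1=13/2, c2=1)
[Jacobi] macro 2: S0 reads c1=13/2 → after 1×micro: 1; S1 reads c0=3 → after 1×micro: 63/4; S2 reads c2=1 → after 1×micro: 2 ⇒ (c0=1, c1=63/4, c2=2)
[Jacobi] macro 3: S0 reads c1=63/4 → after 1×micro: 5; S1 reads c0=1 → after 1×micro: 205/8; S2 reads c2=2 → after 1×micro: 1 ⇒ (c0=5, c1=205/8, c2=1)
[Jacobi] macro 4: S0 reads c1=205/8 → after 1×micro: 5; S1 reads c0=5 → after 1×micro: 775/16; S2 reads c2=1 → after 1×micro: 2 ⇒ (c0=5, c1=775/16, c2=2)
[Jacobi] macro 5: S0 reads c1=775/16 → after 1×micro: 3; S1 reads c0=5 → after 1×micro: 2645/32; S2 reads c2=2 → after 1×micro: 1 ⇒ (c0=3, c1=2645/32, c2=1)
[Jacobi] macro 6: S0 reads c1=2645/32 → after 1×micro: 5; S1 reads c0=3 → after 1×micro: 8319/64; S2 reads c2=1 → after 1×micro: 2 ⇒ (c0=5, c1=8319/64, c2=2)
[Gauss-Seidel] macro 1: S0 reads c1=3 → after 1×micro: 3; S1 reads c0=3 → after 1×micro: 21/2; S2 reads c2=3 → after 1×micro: 1 ⇒ (c0=3, c1=21/2, c2=1)
[Gauss-Seidel] macro 2: S0 reads c1=21/2 → after 1×micro: 5; S1 reads c0=5 → after 1×micro: 103/4; S2 reads c2=1 → after 1×micro: 2 ⇒ (c0=5, c1=103/4, c2=2)
[Gauss-Seidel] macro 3: S0 reads c1=103/4 → after 1×micro: 5; S1 reads c0=5 → after 1×micro: 389/8; S2 reads c2=2 → after 1×micro: 1 ⇒ (c0=5, c1=389/8, c2=1)
[Gauss-Seidel] macro 4: S0 reads c1=389/8 → after 1×micro: 3; S1 reads c0=3 → after 1×micro: 1263/16; S2 reads c2=1 → after 1×micro: 2 ⇒ (c0=3, c1=1263/16, c2=2)
[Gauss-Seidel] macro 5: S0 reads c1=1263/16 → after 1×micro: 3; S1 reads c0=3 → after 1×micro: 3981/32; S2 reads c2=2 → after 1×micro: 1 ⇒ (c0=3, c1=3981/32, c2=1)
[Gauss-Seidel] macro 6: S0 reads c1=3981/32 → after 1×micro: 1; S1 reads c0=1 → after 1×micro: 12071/64; S2 reads c2=1 → after 1×micro: 2 ⇒ (c0=1, c1=12071/64, c2=2)

first divergence at macro-step: 1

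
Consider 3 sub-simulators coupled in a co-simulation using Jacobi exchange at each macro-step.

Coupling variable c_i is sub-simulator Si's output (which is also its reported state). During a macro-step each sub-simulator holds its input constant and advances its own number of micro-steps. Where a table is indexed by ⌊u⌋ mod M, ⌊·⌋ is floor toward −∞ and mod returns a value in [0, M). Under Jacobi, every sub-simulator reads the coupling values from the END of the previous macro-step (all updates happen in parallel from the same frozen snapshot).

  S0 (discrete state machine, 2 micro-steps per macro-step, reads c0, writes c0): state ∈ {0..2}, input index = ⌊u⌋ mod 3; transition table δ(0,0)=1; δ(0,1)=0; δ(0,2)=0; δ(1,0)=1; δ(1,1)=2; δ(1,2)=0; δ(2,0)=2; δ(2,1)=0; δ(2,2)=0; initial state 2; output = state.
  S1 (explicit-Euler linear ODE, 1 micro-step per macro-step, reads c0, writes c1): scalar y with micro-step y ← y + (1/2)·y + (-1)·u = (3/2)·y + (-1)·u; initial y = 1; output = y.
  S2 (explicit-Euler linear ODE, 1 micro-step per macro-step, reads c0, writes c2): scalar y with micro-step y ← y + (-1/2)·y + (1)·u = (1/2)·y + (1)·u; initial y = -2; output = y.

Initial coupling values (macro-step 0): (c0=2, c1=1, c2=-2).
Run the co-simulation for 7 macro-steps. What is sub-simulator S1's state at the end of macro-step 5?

macro 1: S0 reads c0=2 → after 2×micro: 0; S1 reads c0=2 → after 1×micro: -1/2; S2 reads c0=2 → after 1×micro: 1 ⇒ (c0=0, c1=-1/2, c2=1)
macro 2: S0 reads c0=0 → after 2×micro: 1; S1 reads c0=0 → after 1×micro: -3/4; S2 reads c0=0 → after 1×micro: 1/2 ⇒ (c0=1, c1=-3/4, c2=1/2)
macro 3: S0 reads c0=1 → after 2×micro: 0; S1 reads c0=1 → after 1×micro: -17/8; S2 reads c0=1 → after 1×micro: 5/4 ⇒ (c0=0, c1=-17/8, c2=5/4)
macro 4: S0 reads c0=0 → after 2×micro: 1; S1 reads c0=0 → after 1×micro: -51/16; S2 reads c0=0 → after 1×micro: 5/8 ⇒ (c0=1, c1=-51/16, c2=5/8)
macro 5: S0 reads c0=1 → after 2×micro: 0; S1 reads c0=1 → after 1×micro: -185/32; S2 reads c0=1 → after 1×micro: 21/16 ⇒ (c0=0, c1=-185/32, c2=21/16)
macro 6: S0 reads c0=0 → after 2×micro: 1; S1 reads c0=0 → after 1×micro: -555/64; S2 reads c0=0 → after 1×micro: 21/32 ⇒ (c0=1, c1=-555/64, c2=21/32)
macro 7: S0 reads c0=1 → after 2×micro: 0; S1 reads c0=1 → after 1×micro: -1793/128; S2 reads c0=1 → after 1×micro: 85/64 ⇒ (c0=0, c1=-1793/128, c2=85/64)

S1 state at macro-step 5 = -185/32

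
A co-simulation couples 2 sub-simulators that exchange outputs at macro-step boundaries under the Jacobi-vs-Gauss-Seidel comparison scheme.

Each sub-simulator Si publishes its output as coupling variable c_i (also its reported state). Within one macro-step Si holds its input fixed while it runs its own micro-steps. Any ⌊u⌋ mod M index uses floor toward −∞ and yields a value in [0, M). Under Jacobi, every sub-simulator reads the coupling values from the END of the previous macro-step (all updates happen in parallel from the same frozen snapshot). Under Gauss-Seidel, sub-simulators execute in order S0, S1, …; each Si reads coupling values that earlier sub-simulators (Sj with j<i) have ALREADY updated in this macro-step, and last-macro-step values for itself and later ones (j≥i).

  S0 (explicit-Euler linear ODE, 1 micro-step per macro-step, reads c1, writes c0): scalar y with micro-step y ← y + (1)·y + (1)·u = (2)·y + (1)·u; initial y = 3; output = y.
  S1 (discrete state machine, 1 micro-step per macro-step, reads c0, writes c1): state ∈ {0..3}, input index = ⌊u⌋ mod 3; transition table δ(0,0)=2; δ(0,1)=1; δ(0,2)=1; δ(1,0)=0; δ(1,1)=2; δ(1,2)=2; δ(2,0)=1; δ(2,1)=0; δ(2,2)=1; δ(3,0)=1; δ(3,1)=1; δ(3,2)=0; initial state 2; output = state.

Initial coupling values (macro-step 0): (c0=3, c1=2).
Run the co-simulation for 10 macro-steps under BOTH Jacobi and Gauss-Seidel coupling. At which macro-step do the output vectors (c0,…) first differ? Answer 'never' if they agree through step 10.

first divergence at macro-step: 4

[Jacobi] macro 1: S0 reads c1=2 → after 1×micro: 8; S1 reads c0=3 → after 1×micro: 1 ⇒ (c0=8, c1=1)
[Jacobi] macro 2: S0 reads c1=1 → after 1×micro: 17; S1 reads c0=8 → after 1×micro: 2 ⇒ (c0=17, c1=2)
[Jacobi] macro 3: S0 reads c1=2 → after 1×micro: 36; S1 reads c0=17 → after 1×micro: 1 ⇒ (c0=36, c1=1)
[Jacobi] macro 4: S0 reads c1=1 → after 1×micro: 73; S1 reads c0=36 → after 1×micro: 0 ⇒ (c0=73, c1=0)
[Jacobi] macro 5: S0 reads c1=0 → after 1×micro: 146; S1 reads c0=73 → after 1×micro: 1 ⇒ (c0=146, c1=1)
[Jacobi] macro 6: S0 reads c1=1 → after 1×micro: 293; S1 reads c0=146 → after 1×micro: 2 ⇒ (c0=293, c1=2)
[Jacobi] macro 7: S0 reads c1=2 → after 1×micro: 588; S1 reads c0=293 → after 1×micro: 1 ⇒ (c0=588, c1=1)
[Jacobi] macro 8: S0 reads c1=1 → after 1×micro: 1177; S1 reads c0=588 → after 1×micro: 0 ⇒ (c0=1177, c1=0)
[Jacobi] macro 9: S0 reads c1=0 → after 1×micro: 2354; S1 reads c0=1177 → after 1×micro: 1 ⇒ (c0=2354, c1=1)
[Jacobi] macro 10: S0 reads c1=1 → after 1×micro: 4709; S1 reads c0=2354 → after 1×micro: 2 ⇒ (c0=4709, c1=2)
[Gauss-Seidel] macro 1: S0 reads c1=2 → after 1×micro: 8; S1 reads c0=8 → after 1×micro: 1 ⇒ (c0=8, c1=1)
[Gauss-Seidel] macro 2: S0 reads c1=1 → after 1×micro: 17; S1 reads c0=17 → after 1×micro: 2 ⇒ (c0=17, c1=2)
[Gauss-Seidel] macro 3: S0 reads c1=2 → after 1×micro: 36; S1 reads c0=36 → after 1×micro: 1 ⇒ (c0=36, c1=1)
[Gauss-Seidel] macro 4: S0 reads c1=1 → after 1×micro: 73; S1 reads c0=73 → after 1×micro: 2 ⇒ (c0=73, c1=2)
[Gauss-Seidel] macro 5: S0 reads c1=2 → after 1×micro: 148; S1 reads c0=148 → after 1×micro: 0 ⇒ (c0=148, c1=0)
[Gauss-Seidel] macro 6: S0 reads c1=0 → after 1×micro: 296; S1 reads c0=296 → after 1×micro: 1 ⇒ (c0=296, c1=1)
[Gauss-Seidel] macro 7: S0 reads c1=1 → after 1×micro: 593; S1 reads c0=593 → after 1×micro: 2 ⇒ (c0=593, c1=2)
[Gauss-Seidel] macro 8: S0 reads c1=2 → after 1×micro: 1188; S1 reads c0=1188 → after 1×micro: 1 ⇒ (c0=1188, c1=1)
[Gauss-Seidel] macro 9: S0 reads c1=1 → after 1×micro: 2377; S1 reads c0=2377 → after 1×micro: 2 ⇒ (c0=2377, c1=2)
[Gauss-Seidel] macro 10: S0 reads c1=2 → after 1×micro: 4756; S1 reads c0=4756 → after 1×micro: 0 ⇒ (c0=4756, c1=0)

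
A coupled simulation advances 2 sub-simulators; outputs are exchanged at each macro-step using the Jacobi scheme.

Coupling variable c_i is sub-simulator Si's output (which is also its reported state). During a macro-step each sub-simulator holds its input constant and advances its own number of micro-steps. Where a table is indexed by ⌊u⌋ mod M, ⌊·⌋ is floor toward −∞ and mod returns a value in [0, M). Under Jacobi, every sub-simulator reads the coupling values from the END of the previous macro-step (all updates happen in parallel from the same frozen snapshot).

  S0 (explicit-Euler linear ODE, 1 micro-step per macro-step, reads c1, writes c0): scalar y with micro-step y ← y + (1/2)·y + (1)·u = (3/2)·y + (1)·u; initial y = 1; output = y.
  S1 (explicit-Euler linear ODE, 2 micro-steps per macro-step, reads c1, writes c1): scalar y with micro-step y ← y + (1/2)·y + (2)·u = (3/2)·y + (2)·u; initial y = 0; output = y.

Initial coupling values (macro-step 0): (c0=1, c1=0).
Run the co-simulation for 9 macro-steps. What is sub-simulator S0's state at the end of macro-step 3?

macro 1: S0 reads c1=0 → after 1×micro: 3/2; S1 reads c1=0 → after 2×micro: 0 ⇒ (c0=3/2, c1=0)
macro 2: S0 reads c1=0 → after 1×micro: 9/4; S1 reads c1=0 → after 2×micro: 0 ⇒ (c0=9/4, c1=0)
macro 3: S0 reads c1=0 → after 1×micro: 27/8; S1 reads c1=0 → after 2×micro: 0 ⇒ (c0=27/8, c1=0)
macro 4: S0 reads c1=0 → after 1×micro: 81/16; S1 reads c1=0 → after 2×micro: 0 ⇒ (c0=81/16, c1=0)
macro 5: S0 reads c1=0 → after 1×micro: 243/32; S1 reads c1=0 → after 2×micro: 0 ⇒ (c0=243/32, c1=0)
macro 6: S0 reads c1=0 → after 1×micro: 729/64; S1 reads c1=0 → after 2×micro: 0 ⇒ (c0=729/64, c1=0)
macro 7: S0 reads c1=0 → after 1×micro: 2187/128; S1 reads c1=0 → after 2×micro: 0 ⇒ (c0=2187/128, c1=0)
macro 8: S0 reads c1=0 → after 1×micro: 6561/256; S1 reads c1=0 → after 2×micro: 0 ⇒ (c0=6561/256, c1=0)
macro 9: S0 reads c1=0 → after 1×micro: 19683/512; S1 reads c1=0 → after 2×micro: 0 ⇒ (c0=19683/512, c1=0)

S0 state at macro-step 3 = 27/8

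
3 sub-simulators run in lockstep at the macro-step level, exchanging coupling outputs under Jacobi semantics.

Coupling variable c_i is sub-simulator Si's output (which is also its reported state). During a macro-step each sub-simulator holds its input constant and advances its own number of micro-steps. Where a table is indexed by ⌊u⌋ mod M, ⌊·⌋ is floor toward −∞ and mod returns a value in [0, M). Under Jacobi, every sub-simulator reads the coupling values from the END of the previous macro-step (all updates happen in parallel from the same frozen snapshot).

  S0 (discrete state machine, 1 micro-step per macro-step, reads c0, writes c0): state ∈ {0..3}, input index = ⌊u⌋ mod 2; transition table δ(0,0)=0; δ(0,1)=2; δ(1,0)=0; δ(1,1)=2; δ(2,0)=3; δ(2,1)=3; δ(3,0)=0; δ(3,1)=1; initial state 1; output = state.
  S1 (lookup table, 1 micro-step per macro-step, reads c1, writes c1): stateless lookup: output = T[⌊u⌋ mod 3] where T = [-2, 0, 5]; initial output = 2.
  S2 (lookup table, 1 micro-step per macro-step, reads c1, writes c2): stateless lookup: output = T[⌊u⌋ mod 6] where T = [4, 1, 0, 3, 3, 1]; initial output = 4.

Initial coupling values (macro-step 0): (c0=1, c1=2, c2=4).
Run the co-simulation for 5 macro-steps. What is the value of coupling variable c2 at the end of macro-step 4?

macro 1: S0 reads c0=1 → after 1×micro: 2; S1 reads c1=2 → after 1×micro: 5; S2 reads c1=2 → after 1×micro: 0 ⇒ (c0=2, c1=5, c2=0)
macro 2: S0 reads c0=2 → after 1×micro: 3; S1 reads c1=5 → after 1×micro: 5; S2 reads c1=5 → after 1×micro: 1 ⇒ (c0=3, c1=5, c2=1)
macro 3: S0 reads c0=3 → after 1×micro: 1; S1 reads c1=5 → after 1×micro: 5; S2 reads c1=5 → after 1×micro: 1 ⇒ (c0=1, c1=5, c2=1)
macro 4: S0 reads c0=1 → after 1×micro: 2; S1 reads c1=5 → after 1×micro: 5; S2 reads c1=5 → after 1×micro: 1 ⇒ (c0=2, c1=5, c2=1)
macro 5: S0 reads c0=2 → after 1×micro: 3; S1 reads c1=5 → after 1×micro: 5; S2 reads c1=5 → after 1×micro: 1 ⇒ (c0=3, c1=5, c2=1)

c2 at macro-step 4 = 1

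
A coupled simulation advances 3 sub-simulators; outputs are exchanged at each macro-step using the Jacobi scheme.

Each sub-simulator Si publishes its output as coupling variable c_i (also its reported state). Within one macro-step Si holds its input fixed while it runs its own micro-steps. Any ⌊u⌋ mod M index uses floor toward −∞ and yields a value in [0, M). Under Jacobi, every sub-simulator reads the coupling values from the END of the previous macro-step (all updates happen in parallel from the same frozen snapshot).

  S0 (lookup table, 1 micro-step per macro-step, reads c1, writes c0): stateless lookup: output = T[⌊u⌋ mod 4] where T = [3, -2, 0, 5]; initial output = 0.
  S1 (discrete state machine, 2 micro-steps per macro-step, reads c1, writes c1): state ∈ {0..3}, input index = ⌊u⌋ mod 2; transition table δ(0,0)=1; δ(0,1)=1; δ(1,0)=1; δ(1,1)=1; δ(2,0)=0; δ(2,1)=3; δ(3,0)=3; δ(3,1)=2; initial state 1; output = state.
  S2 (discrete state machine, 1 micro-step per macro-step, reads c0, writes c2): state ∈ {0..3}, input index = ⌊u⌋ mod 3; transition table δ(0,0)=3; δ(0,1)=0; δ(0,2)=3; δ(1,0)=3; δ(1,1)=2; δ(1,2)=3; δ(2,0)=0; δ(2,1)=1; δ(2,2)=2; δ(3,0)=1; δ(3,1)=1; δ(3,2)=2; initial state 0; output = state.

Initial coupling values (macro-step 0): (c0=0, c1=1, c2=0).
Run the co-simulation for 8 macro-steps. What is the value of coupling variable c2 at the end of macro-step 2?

c2 at macro-step 2 = 1

macro 1: S0 reads c1=1 → after 1×micro: -2; S1 reads c1=1 → after 2×micro: 1; S2 reads c0=0 → after 1×micro: 3 ⇒ (c0=-2, c1=1, c2=3)
macro 2: S0 reads c1=1 → after 1×micro: -2; S1 reads c1=1 → after 2×micro: 1; S2 reads c0=-2 → after 1×micro: 1 ⇒ (c0=-2, c1=1, c2=1)
macro 3: S0 reads c1=1 → after 1×micro: -2; S1 reads c1=1 → after 2×micro: 1; S2 reads c0=-2 → after 1×micro: 2 ⇒ (c0=-2, c1=1, c2=2)
macro 4: S0 reads c1=1 → after 1×micro: -2; S1 reads c1=1 → after 2×micro: 1; S2 reads c0=-2 → after 1×micro: 1 ⇒ (c0=-2, c1=1, c2=1)
macro 5: S0 reads c1=1 → after 1×micro: -2; S1 reads c1=1 → after 2×micro: 1; S2 reads c0=-2 → after 1×micro: 2 ⇒ (c0=-2, c1=1, c2=2)
macro 6: S0 reads c1=1 → after 1×micro: -2; S1 reads c1=1 → after 2×micro: 1; S2 reads c0=-2 → after 1×micro: 1 ⇒ (c0=-2, c1=1, c2=1)
macro 7: S0 reads c1=1 → after 1×micro: -2; S1 reads c1=1 → after 2×micro: 1; S2 reads c0=-2 → after 1×micro: 2 ⇒ (c0=-2, c1=1, c2=2)
macro 8: S0 reads c1=1 → after 1×micro: -2; S1 reads c1=1 → after 2×micro: 1; S2 reads c0=-2 → after 1×micro: 1 ⇒ (c0=-2, c1=1, c2=1)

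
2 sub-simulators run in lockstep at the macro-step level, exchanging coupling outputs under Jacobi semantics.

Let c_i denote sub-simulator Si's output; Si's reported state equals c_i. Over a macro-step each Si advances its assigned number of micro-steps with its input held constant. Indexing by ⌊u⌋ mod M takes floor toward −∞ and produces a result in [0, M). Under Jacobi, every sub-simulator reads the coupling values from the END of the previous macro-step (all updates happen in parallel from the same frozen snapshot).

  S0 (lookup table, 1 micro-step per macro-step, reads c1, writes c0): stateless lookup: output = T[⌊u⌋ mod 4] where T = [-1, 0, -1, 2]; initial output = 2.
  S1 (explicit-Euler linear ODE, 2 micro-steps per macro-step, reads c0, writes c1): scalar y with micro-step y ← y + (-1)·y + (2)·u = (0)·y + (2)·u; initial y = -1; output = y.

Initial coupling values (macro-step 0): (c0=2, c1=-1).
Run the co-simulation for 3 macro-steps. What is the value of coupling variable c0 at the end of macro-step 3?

macro 1: S0 reads c1=-1 → after 1×micro: 2; S1 reads c0=2 → after 2×micro: 4 ⇒ (c0=2, c1=4)
macro 2: S0 reads c1=4 → after 1×micro: -1; S1 reads c0=2 → after 2×micro: 4 ⇒ (c0=-1, c1=4)
macro 3: S0 reads c1=4 → after 1×micro: -1; S1 reads c0=-1 → after 2×micro: -2 ⇒ (c0=-1, c1=-2)

c0 at macro-step 3 = -1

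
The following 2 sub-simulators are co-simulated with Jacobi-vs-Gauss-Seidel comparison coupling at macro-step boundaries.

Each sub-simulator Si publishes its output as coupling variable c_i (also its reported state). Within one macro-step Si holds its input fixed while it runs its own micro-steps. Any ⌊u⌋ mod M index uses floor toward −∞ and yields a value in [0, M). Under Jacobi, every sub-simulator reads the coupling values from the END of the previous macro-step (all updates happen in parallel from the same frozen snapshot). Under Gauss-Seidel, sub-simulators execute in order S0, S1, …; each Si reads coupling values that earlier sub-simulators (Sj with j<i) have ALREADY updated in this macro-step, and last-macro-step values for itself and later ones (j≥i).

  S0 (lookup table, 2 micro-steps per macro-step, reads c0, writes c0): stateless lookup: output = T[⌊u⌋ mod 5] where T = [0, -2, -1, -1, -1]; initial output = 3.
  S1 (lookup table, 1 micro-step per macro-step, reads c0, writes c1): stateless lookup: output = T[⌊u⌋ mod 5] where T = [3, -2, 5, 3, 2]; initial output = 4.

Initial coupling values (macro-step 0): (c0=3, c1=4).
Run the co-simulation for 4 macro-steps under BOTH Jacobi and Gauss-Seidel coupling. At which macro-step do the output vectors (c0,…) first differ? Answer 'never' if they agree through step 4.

first divergence at macro-step: 1

[Jacobi] macro 1: S0 reads c0=3 → after 2×micro: -1; S1 reads c0=3 → after 1×micro: 3 ⇒ (c0=-1, c1=3)
[Jacobi] macro 2: S0 reads c0=-1 → after 2×micro: -1; S1 reads c0=-1 → after 1×micro: 2 ⇒ (c0=-1, c1=2)
[Jacobi] macro 3: S0 reads c0=-1 → after 2×micro: -1; S1 reads c0=-1 → after 1×micro: 2 ⇒ (c0=-1, c1=2)
[Jacobi] macro 4: S0 reads c0=-1 → after 2×micro: -1; S1 reads c0=-1 → after 1×micro: 2 ⇒ (c0=-1, c1=2)
[Gauss-Seidel] macro 1: S0 reads c0=3 → after 2×micro: -1; S1 reads c0=-1 → after 1×micro: 2 ⇒ (c0=-1, c1=2)
[Gauss-Seidel] macro 2: S0 reads c0=-1 → after 2×micro: -1; S1 reads c0=-1 → after 1×micro: 2 ⇒ (c0=-1, c1=2)
[Gauss-Seidel] macro 3: S0 reads c0=-1 → after 2×micro: -1; S1 reads c0=-1 → after 1×micro: 2 ⇒ (c0=-1, c1=2)
[Gauss-Seidel] macro 4: S0 reads c0=-1 → after 2×micro: -1; S1 reads c0=-1 → after 1×micro: 2 ⇒ (c0=-1, c1=2)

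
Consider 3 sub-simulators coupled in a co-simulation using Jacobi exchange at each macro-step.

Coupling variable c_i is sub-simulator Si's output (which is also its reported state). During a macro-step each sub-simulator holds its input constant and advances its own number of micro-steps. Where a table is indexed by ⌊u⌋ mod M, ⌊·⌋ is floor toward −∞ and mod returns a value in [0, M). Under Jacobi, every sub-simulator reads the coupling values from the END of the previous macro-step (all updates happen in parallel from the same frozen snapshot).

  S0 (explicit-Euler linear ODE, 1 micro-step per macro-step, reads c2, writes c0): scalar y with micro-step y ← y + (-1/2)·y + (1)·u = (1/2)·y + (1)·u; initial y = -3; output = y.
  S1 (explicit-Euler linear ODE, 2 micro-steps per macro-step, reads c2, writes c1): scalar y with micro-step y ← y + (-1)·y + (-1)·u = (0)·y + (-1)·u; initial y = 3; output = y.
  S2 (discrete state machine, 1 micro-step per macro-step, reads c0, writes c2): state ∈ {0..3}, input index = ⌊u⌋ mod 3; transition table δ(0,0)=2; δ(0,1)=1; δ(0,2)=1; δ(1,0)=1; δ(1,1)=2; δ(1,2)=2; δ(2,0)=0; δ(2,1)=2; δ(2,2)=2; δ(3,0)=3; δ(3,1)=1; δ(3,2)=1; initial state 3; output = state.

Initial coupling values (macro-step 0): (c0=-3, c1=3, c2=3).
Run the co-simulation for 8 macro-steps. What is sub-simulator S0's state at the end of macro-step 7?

macro 1: S0 reads c2=3 → after 1×micro: 3/2; S1 reads c2=3 → after 2×micro: -3; S2 reads c0=-3 → after 1×micro: 3 ⇒ (c0=3/2, c1=-3, c2=3)
macro 2: S0 reads c2=3 → after 1×micro: 15/4; S1 reads c2=3 → after 2×micro: -3; S2 reads c0=3/2 → after 1×micro: 1 ⇒ (c0=15/4, c1=-3, c2=1)
macro 3: S0 reads c2=1 → after 1×micro: 23/8; S1 reads c2=1 → after 2×micro: -1; S2 reads c0=15/4 → after 1×micro: 1 ⇒ (c0=23/8, c1=-1, c2=1)
macro 4: S0 reads c2=1 → after 1×micro: 39/16; S1 reads c2=1 → after 2×micro: -1; S2 reads c0=23/8 → after 1×micro: 2 ⇒ (c0=39/16, c1=-1, c2=2)
macro 5: S0 reads c2=2 → after 1×micro: 103/32; S1 reads c2=2 → after 2×micro: -2; S2 reads c0=39/16 → after 1×micro: 2 ⇒ (c0=103/32, c1=-2, c2=2)
macro 6: S0 reads c2=2 → after 1×micro: 231/64; S1 reads c2=2 → after 2×micro: -2; S2 reads c0=103/32 → after 1×micro: 0 ⇒ (c0=231/64, c1=-2, c2=0)
macro 7: S0 reads c2=0 → after 1×micro: 231/128; S1 reads c2=0 → after 2×micro: 0; S2 reads c0=231/64 → after 1×micro: 2 ⇒ (c0=231/128, c1=0, c2=2)
macro 8: S0 reads c2=2 → after 1×micro: 743/256; S1 reads c2=2 → after 2×micro: -2; S2 reads c0=231/128 → after 1×micro: 2 ⇒ (c0=743/256, c1=-2, c2=2)

S0 state at macro-step 7 = 231/128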